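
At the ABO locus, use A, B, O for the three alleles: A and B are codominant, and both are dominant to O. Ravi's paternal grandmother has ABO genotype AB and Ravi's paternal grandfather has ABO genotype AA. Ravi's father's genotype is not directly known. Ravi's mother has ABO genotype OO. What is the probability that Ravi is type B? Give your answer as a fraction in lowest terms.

Ravi's father's ABO genotype from AB × AA: 1/2 AA, 1/2 AB.
Crossing each possibility with the mother OO and summing P(type B): 1/2·0 + 1/2·1/2 = 1/4.

1/4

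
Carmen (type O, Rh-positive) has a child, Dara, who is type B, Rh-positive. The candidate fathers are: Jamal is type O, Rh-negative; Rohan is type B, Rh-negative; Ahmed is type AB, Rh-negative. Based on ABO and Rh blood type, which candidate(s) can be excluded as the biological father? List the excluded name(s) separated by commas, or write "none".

Jamal

A candidate is excluded only if no genotype consistent with his phenotype could produce a type B, Rh-positive child with a type O, Rh-positive mother.
Jamal (type O, Rh-): no genotype consistent with that phenotype can produce a type-B Rh+ child with a type-O mother.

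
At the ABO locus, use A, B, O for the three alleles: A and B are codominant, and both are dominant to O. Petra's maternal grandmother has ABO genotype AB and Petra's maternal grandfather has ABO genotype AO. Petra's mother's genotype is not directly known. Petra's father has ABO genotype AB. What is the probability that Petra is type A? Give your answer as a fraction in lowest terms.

3/8

Petra's mother's ABO genotype from AB × AO: 1/4 AA, 1/4 AB, 1/4 AO, 1/4 BO.
Crossing each possibility with the father AB and summing P(type A): 1/4·1/2 + 1/4·1/4 + 1/4·1/2 + 1/4·1/4 = 3/8.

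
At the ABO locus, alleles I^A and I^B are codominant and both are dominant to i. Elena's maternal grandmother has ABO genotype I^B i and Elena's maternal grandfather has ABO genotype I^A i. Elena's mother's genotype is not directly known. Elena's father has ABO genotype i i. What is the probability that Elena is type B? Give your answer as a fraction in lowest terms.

Elena's mother's ABO genotype from I^B i × I^A i: 1/4 I^A I^B, 1/4 I^A i, 1/4 I^B i, 1/4 i i.
Crossing each possibility with the father i i and summing P(type B): 1/4·1/2 + 1/4·0 + 1/4·1/2 + 1/4·0 = 1/4.

1/4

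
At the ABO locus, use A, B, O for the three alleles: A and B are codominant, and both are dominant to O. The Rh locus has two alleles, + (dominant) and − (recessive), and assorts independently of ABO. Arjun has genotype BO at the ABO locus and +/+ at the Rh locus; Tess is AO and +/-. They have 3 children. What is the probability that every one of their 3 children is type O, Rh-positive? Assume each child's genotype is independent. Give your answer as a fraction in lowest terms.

1/64

ABO cross BO × AO → 1/4 O, 1/4 A, 1/4 B, 1/4 AB.
Rh cross +/+ × +/- → 1 Rh+; so P(type O, Rh-positive) = 1/4 × 1 = 1/4 per child.
All 3 independent: (1/4)^3 = 1/64.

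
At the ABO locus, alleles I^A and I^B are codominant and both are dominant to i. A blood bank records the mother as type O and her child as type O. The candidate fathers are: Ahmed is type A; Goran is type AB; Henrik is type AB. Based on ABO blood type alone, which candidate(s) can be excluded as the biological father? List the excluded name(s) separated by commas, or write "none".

Goran, Henrik

A candidate is excluded only if no genotype consistent with his phenotype could produce a type O child with a type O mother.
Goran (type AB): no genotype consistent with that phenotype can produce a type-O child with a type-O mother.
Henrik (type AB): no genotype consistent with that phenotype can produce a type-O child with a type-O mother.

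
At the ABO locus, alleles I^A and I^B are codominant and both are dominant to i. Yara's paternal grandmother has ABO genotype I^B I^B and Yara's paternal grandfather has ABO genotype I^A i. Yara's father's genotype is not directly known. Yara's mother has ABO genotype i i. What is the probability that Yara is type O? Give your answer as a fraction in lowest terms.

Yara's father's ABO genotype from I^B I^B × I^A i: 1/2 I^A I^B, 1/2 I^B i.
Crossing each possibility with the mother i i and summing P(type O): 1/2·0 + 1/2·1/2 = 1/4.

1/4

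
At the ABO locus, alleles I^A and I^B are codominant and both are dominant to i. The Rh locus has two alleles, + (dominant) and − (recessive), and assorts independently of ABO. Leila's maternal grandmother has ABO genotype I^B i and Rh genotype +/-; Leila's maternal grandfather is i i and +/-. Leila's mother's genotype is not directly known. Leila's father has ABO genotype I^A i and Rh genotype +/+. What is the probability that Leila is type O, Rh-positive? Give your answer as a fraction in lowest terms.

3/8

Leila's mother's ABO genotype from I^B i × i i: 1/2 I^B i, 1/2 i i.
Crossing each possibility with the father I^A i and summing P(type O): 1/2·1/4 + 1/2·1/2 = 3/8.
Similarly for Rh via the mother's Rh distribution: P(Rh+) = 1.
Independent loci: 3/8 × 1 = 3/8.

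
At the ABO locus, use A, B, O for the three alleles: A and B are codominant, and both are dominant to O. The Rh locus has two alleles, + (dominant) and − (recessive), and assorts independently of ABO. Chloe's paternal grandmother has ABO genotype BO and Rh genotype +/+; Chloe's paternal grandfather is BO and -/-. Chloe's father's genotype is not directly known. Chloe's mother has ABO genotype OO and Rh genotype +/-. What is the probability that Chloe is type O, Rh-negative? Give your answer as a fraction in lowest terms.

1/8

Chloe's father's ABO genotype from BO × BO: 1/4 BB, 1/2 BO, 1/4 OO.
Crossing each possibility with the mother OO and summing P(type O): 1/4·0 + 1/2·1/2 + 1/4·1 = 1/2.
Similarly for Rh via the father's Rh distribution: P(Rh-) = 1/4.
Independent loci: 1/2 × 1/4 = 1/8.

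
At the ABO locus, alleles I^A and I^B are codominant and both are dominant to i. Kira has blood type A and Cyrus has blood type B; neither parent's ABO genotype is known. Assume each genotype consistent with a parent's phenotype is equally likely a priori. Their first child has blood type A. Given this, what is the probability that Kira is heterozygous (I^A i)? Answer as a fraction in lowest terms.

1/3

Possible genotypes: Kira ∈ {I^A I^A, I^A i}; Cyrus ∈ {I^B I^B, I^B i}.
Weight each parental genotype pair by prior × P(type-A child):
  I^A I^A × I^B i: posterior weight 2/3.
  I^A i × I^B i: posterior weight 1/3.
Sum the posterior weight over pairs where Kira is I^A i: 1/3.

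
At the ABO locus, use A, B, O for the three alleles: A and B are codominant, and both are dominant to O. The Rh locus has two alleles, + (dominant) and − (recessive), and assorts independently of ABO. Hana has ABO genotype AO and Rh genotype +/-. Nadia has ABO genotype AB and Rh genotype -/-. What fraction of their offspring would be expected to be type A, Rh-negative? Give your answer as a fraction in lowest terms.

1/4

ABO cross AO × AB → offspring phenotypes: 1/2 A, 1/4 B, 1/4 AB.
Rh cross +/- × -/- → 1/2 Rh+, 1/2 Rh-.
Independent loci: P(type A, Rh-negative) = 1/2 × 1/2 = 1/4.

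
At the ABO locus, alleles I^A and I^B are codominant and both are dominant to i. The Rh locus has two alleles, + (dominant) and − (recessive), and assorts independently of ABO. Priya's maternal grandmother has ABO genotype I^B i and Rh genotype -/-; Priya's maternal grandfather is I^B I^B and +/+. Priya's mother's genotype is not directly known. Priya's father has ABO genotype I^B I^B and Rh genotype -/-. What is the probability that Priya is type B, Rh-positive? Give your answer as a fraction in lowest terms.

Priya's mother's ABO genotype from I^B i × I^B I^B: 1/2 I^B I^B, 1/2 I^B i.
Crossing each possibility with the father I^B I^B and summing P(type B): 1/2·1 + 1/2·1 = 1.
Similarly for Rh via the mother's Rh distribution: P(Rh+) = 1/2.
Independent loci: 1 × 1/2 = 1/2.

1/2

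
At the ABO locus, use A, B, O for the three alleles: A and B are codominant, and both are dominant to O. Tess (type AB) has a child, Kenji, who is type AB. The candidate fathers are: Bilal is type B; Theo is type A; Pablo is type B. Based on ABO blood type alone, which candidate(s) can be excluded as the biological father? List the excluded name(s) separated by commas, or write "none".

none

A candidate is excluded only if no genotype consistent with his phenotype could produce a type AB child with a type AB mother.
Every candidate has at least one consistent genotype combination, so none can be excluded.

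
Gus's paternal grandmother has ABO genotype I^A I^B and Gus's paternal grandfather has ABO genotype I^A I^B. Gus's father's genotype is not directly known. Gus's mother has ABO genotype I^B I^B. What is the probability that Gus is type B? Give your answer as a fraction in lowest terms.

Gus's father's ABO genotype from I^A I^B × I^A I^B: 1/4 I^A I^A, 1/2 I^A I^B, 1/4 I^B I^B.
Crossing each possibility with the mother I^B I^B and summing P(type B): 1/4·0 + 1/2·1/2 + 1/4·1 = 1/2.

1/2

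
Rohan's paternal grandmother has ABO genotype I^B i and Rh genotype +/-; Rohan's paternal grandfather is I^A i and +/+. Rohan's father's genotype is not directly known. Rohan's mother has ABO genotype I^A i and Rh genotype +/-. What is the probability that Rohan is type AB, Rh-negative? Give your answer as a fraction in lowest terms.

Rohan's father's ABO genotype from I^B i × I^A i: 1/4 I^A I^B, 1/4 I^A i, 1/4 I^B i, 1/4 i i.
Crossing each possibility with the mother I^A i and summing P(type AB): 1/4·1/4 + 1/4·0 + 1/4·1/4 + 1/4·0 = 1/8.
Similarly for Rh via the father's Rh distribution: P(Rh-) = 1/8.
Independent loci: 1/8 × 1/8 = 1/64.

1/64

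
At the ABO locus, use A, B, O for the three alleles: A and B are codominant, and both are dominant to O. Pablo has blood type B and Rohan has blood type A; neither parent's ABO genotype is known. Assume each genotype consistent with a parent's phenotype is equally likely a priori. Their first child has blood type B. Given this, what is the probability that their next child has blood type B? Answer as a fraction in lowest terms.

5/12

Possible genotypes: Pablo ∈ {BB, BO}; Rohan ∈ {AA, AO}.
Weight each parental genotype pair by prior × P(type-B child):
  BB × AO: posterior weight 2/3; P(next child type B) = 1/2.
  BO × AO: posterior weight 1/3; P(next child type B) = 1/4.
Weighted sum = 5/12.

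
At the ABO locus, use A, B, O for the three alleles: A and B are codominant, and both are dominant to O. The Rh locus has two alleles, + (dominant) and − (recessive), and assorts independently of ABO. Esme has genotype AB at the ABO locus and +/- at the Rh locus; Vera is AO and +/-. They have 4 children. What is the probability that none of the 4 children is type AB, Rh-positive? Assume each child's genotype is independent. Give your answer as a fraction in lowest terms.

ABO cross AB × AO → 1/2 A, 1/4 B, 1/4 AB.
Rh cross +/- × +/- → 3/4 Rh+, 1/4 Rh-; so P(type AB, Rh-positive) = 1/4 × 3/4 = 3/16 per child.
P(not type AB, Rh-positive) = 13/16 for one child; (13/16)^4 = 28561/65536.

28561/65536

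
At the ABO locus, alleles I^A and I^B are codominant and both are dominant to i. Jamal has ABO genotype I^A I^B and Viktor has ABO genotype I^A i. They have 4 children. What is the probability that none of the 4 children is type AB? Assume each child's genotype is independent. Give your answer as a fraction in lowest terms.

81/256

ABO cross I^A I^B × I^A i → 1/2 A, 1/4 B, 1/4 AB.
So P(type AB) = 1/4 per child.
P(not type AB) = 3/4 for one child; (3/4)^4 = 81/256.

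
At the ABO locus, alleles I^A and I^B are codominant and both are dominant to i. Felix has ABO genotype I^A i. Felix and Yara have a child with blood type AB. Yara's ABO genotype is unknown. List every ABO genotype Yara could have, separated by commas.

I^A I^B, I^B I^B, I^B i

For each candidate genotype of Yara, check whether crossing it with I^A i can produce every observed child phenotype.
  I^A I^A → possible child types {A} ✗
  I^A I^B → possible child types {A, B, AB} ✓
  I^A i → possible child types {O, A} ✗
  I^B I^B → possible child types {B, AB} ✓
  I^B i → possible child types {O, A, B, AB} ✓
  i i → possible child types {O, A} ✗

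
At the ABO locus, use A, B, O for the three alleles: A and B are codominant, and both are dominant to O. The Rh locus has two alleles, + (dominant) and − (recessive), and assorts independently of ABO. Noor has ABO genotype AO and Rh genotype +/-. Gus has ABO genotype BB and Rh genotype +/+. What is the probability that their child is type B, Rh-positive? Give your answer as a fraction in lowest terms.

1/2

ABO cross AO × BB → offspring phenotypes: 1/2 B, 1/2 AB.
Rh cross +/- × +/+ → 1 Rh+.
Independent loci: P(type B, Rh-positive) = 1/2 × 1 = 1/2.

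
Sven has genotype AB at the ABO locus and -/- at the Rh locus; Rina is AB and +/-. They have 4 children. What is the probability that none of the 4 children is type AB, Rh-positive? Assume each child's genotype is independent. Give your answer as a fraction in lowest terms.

ABO cross AB × AB → 1/4 A, 1/4 B, 1/2 AB.
Rh cross -/- × +/- → 1/2 Rh+, 1/2 Rh-; so P(type AB, Rh-positive) = 1/2 × 1/2 = 1/4 per child.
P(not type AB, Rh-positive) = 3/4 for one child; (3/4)^4 = 81/256.

81/256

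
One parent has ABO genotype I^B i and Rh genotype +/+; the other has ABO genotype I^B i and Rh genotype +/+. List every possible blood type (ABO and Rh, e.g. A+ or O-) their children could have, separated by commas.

O+, B+

Gametes from I^B i × I^B i give offspring ABO genotypes I^B I^B, I^B i, i i, i.e. phenotypes O, B.
Rh cross +/+ × +/+ → phenotypes Rh+.
Combining independently: O+, B+.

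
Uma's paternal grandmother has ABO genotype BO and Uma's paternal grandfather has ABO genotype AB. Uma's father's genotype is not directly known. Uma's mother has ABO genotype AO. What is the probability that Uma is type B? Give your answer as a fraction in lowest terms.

1/4

Uma's father's ABO genotype from BO × AB: 1/4 AB, 1/4 AO, 1/4 BB, 1/4 BO.
Crossing each possibility with the mother AO and summing P(type B): 1/4·1/4 + 1/4·0 + 1/4·1/2 + 1/4·1/4 = 1/4.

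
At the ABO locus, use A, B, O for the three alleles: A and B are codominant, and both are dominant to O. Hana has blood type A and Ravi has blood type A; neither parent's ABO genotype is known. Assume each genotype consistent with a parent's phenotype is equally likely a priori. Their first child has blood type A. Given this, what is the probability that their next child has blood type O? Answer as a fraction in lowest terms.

Possible genotypes: Hana ∈ {AA, AO}; Ravi ∈ {AA, AO}.
Weight each parental genotype pair by prior × P(type-A child):
  AA × AA: posterior weight 4/15; P(next child type O) = 0.
  AA × AO: posterior weight 4/15; P(next child type O) = 0.
  AO × AA: posterior weight 4/15; P(next child type O) = 0.
  AO × AO: posterior weight 1/5; P(next child type O) = 1/4.
Weighted sum = 1/20.

1/20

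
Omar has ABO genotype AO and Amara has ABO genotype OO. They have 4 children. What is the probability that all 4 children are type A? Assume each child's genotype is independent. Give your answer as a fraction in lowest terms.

1/16

ABO cross AO × OO → 1/2 O, 1/2 A.
So P(type A) = 1/2 per child.
All 4 independent: (1/2)^4 = 1/16.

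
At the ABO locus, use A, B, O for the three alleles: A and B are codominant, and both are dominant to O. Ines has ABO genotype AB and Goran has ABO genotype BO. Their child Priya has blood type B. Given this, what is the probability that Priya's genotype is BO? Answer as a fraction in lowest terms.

Cross AB × BO → 1/4 AB, 1/4 AO, 1/4 BB, 1/4 BO.
Type-B genotypes among offspring: BB (1/4), BO (1/4); total 1/2.
P(BO | type B) = (1/4) / (1/2) = 1/2.

1/2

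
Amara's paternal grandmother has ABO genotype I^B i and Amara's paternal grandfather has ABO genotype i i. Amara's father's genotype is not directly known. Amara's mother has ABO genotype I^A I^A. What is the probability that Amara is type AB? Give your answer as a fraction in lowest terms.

Amara's father's ABO genotype from I^B i × i i: 1/2 I^B i, 1/2 i i.
Crossing each possibility with the mother I^A I^A and summing P(type AB): 1/2·1/2 + 1/2·0 = 1/4.

1/4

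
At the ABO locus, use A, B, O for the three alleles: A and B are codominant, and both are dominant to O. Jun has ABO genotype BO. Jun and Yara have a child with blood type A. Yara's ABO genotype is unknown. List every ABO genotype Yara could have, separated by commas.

AA, AB, AO

For each candidate genotype of Yara, check whether crossing it with BO can produce every observed child phenotype.
  AA → possible child types {A, AB} ✓
  AB → possible child types {A, B, AB} ✓
  AO → possible child types {O, A, B, AB} ✓
  BB → possible child types {B} ✗
  BO → possible child types {O, B} ✗
  OO → possible child types {O, B} ✗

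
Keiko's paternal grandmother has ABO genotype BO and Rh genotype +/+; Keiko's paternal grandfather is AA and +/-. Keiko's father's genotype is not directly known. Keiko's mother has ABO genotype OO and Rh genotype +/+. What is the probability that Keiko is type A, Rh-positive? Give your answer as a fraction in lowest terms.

1/2

Keiko's father's ABO genotype from BO × AA: 1/2 AB, 1/2 AO.
Crossing each possibility with the mother OO and summing P(type A): 1/2·1/2 + 1/2·1/2 = 1/2.
Similarly for Rh via the father's Rh distribution: P(Rh+) = 1.
Independent loci: 1/2 × 1 = 1/2.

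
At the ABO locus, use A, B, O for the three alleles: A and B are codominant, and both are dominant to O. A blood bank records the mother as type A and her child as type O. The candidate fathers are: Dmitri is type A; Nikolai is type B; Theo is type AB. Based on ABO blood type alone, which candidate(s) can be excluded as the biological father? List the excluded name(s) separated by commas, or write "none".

Theo

A candidate is excluded only if no genotype consistent with his phenotype could produce a type O child with a type A mother.
Theo (type AB): no genotype consistent with that phenotype can produce a type-O child with a type-A mother.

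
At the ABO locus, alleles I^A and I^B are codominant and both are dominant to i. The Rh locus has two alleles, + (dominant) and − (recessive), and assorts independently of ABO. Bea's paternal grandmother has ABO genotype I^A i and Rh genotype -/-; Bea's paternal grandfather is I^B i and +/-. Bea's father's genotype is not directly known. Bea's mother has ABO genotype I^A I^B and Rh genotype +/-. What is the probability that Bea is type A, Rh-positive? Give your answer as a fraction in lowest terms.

15/64

Bea's father's ABO genotype from I^A i × I^B i: 1/4 I^A I^B, 1/4 I^A i, 1/4 I^B i, 1/4 i i.
Crossing each possibility with the mother I^A I^B and summing P(type A): 1/4·1/4 + 1/4·1/2 + 1/4·1/4 + 1/4·1/2 = 3/8.
Similarly for Rh via the father's Rh distribution: P(Rh+) = 5/8.
Independent loci: 3/8 × 5/8 = 15/64.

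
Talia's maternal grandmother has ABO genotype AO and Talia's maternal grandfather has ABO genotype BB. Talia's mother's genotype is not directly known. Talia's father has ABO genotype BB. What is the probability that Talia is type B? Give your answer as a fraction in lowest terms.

Talia's mother's ABO genotype from AO × BB: 1/2 AB, 1/2 BO.
Crossing each possibility with the father BB and summing P(type B): 1/2·1/2 + 1/2·1 = 3/4.

3/4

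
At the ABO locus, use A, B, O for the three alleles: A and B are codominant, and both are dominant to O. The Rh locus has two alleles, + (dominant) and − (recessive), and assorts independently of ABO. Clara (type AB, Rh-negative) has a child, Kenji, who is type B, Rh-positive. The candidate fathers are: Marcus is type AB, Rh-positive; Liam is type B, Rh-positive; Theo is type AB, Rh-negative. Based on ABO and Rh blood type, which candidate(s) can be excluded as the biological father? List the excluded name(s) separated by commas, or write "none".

A candidate is excluded only if no genotype consistent with his phenotype could produce a type B, Rh-positive child with a type AB, Rh-negative mother.
Theo (type AB, Rh-): no genotype consistent with that phenotype can produce a type-B Rh+ child with a type-AB mother.

Theo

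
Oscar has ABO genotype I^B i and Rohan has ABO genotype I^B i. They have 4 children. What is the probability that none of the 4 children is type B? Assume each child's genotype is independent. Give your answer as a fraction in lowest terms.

1/256

ABO cross I^B i × I^B i → 1/4 O, 3/4 B.
So P(type B) = 3/4 per child.
P(not type B) = 1/4 for one child; (1/4)^4 = 1/256.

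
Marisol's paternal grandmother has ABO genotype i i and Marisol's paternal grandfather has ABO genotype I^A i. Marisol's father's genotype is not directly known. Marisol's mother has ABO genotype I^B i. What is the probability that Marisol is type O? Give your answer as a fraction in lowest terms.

3/8

Marisol's father's ABO genotype from i i × I^A i: 1/2 I^A i, 1/2 i i.
Crossing each possibility with the mother I^B i and summing P(type O): 1/2·1/4 + 1/2·1/2 = 3/8.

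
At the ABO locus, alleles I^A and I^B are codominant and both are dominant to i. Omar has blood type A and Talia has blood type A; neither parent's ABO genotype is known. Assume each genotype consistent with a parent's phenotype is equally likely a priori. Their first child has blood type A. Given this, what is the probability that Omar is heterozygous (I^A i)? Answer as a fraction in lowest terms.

Possible genotypes: Omar ∈ {I^A I^A, I^A i}; Talia ∈ {I^A I^A, I^A i}.
Weight each parental genotype pair by prior × P(type-A child):
  I^A I^A × I^A I^A: posterior weight 4/15.
  I^A I^A × I^A i: posterior weight 4/15.
  I^A i × I^A I^A: posterior weight 4/15.
  I^A i × I^A i: posterior weight 1/5.
Sum the posterior weight over pairs where Omar is I^A i: 7/15.

7/15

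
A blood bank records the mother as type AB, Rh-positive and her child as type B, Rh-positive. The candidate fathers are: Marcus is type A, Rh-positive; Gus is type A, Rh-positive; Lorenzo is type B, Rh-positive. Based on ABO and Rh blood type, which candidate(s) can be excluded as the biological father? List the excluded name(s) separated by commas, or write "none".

A candidate is excluded only if no genotype consistent with his phenotype could produce a type B, Rh-positive child with a type AB, Rh-positive mother.
Every candidate has at least one consistent genotype combination, so none can be excluded.

none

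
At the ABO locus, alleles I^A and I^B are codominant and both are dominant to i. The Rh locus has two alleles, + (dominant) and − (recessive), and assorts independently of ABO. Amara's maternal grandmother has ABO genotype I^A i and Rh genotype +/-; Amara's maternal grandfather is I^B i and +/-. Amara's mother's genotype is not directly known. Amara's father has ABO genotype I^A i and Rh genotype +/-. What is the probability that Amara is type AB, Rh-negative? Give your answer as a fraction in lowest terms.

Amara's mother's ABO genotype from I^A i × I^B i: 1/4 I^A I^B, 1/4 I^A i, 1/4 I^B i, 1/4 i i.
Crossing each possibility with the father I^A i and summing P(type AB): 1/4·1/4 + 1/4·0 + 1/4·1/4 + 1/4·0 = 1/8.
Similarly for Rh via the mother's Rh distribution: P(Rh-) = 1/4.
Independent loci: 1/8 × 1/4 = 1/32.

1/32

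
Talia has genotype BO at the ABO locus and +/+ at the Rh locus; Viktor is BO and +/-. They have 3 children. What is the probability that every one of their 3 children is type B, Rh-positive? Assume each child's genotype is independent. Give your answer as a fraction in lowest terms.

ABO cross BO × BO → 1/4 O, 3/4 B.
Rh cross +/+ × +/- → 1 Rh+; so P(type B, Rh-positive) = 3/4 × 1 = 3/4 per child.
All 3 independent: (3/4)^3 = 27/64.

27/64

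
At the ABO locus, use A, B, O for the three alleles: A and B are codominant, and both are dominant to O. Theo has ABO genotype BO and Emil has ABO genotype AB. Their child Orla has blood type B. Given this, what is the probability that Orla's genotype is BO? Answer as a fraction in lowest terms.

1/2

Cross BO × AB → 1/4 AB, 1/4 AO, 1/4 BB, 1/4 BO.
Type-B genotypes among offspring: BB (1/4), BO (1/4); total 1/2.
P(BO | type B) = (1/4) / (1/2) = 1/2.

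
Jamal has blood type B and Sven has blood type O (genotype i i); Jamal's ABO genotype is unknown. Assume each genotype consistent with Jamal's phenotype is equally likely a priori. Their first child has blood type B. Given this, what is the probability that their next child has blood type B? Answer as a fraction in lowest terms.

5/6

Possible genotypes: Jamal ∈ {I^B I^B, I^B i}; Sven ∈ {i i}.
Weight each parental genotype pair by prior × P(type-B child):
  I^B I^B × i i: posterior weight 2/3; P(next child type B) = 1.
  I^B i × i i: posterior weight 1/3; P(next child type B) = 1/2.
Weighted sum = 5/6.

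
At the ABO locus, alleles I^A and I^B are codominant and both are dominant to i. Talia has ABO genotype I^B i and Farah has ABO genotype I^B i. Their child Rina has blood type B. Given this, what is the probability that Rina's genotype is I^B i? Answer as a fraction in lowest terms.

Cross I^B i × I^B i → 1/4 I^B I^B, 1/2 I^B i, 1/4 i i.
Type-B genotypes among offspring: I^B I^B (1/4), I^B i (1/2); total 3/4.
P(I^B i | type B) = (1/2) / (3/4) = 2/3.

2/3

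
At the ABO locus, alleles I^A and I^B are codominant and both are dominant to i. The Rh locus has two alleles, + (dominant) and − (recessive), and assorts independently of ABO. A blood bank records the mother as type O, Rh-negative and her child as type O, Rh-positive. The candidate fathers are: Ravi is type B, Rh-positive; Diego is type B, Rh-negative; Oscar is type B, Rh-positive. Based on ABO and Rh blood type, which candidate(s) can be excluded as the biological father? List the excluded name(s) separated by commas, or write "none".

A candidate is excluded only if no genotype consistent with his phenotype could produce a type O, Rh-positive child with a type O, Rh-negative mother.
Diego (type B, Rh-): no genotype consistent with that phenotype can produce a type-O Rh+ child with a type-O mother.

Diego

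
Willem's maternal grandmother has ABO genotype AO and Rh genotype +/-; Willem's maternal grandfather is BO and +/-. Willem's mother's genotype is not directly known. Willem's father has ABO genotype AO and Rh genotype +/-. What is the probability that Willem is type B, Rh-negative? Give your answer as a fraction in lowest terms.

Willem's mother's ABO genotype from AO × BO: 1/4 AB, 1/4 AO, 1/4 BO, 1/4 OO.
Crossing each possibility with the father AO and summing P(type B): 1/4·1/4 + 1/4·0 + 1/4·1/4 + 1/4·0 = 1/8.
Similarly for Rh via the mother's Rh distribution: P(Rh-) = 1/4.
Independent loci: 1/8 × 1/4 = 1/32.

1/32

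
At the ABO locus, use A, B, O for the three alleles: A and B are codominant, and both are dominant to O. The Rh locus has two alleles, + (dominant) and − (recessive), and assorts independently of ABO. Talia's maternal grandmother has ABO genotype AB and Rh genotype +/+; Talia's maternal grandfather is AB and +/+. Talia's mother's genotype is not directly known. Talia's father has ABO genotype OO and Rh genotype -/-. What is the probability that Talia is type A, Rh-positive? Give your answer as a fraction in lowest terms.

Talia's mother's ABO genotype from AB × AB: 1/4 AA, 1/2 AB, 1/4 BB.
Crossing each possibility with the father OO and summing P(type A): 1/4·1 + 1/2·1/2 + 1/4·0 = 1/2.
Similarly for Rh via the mother's Rh distribution: P(Rh+) = 1.
Independent loci: 1/2 × 1 = 1/2.

1/2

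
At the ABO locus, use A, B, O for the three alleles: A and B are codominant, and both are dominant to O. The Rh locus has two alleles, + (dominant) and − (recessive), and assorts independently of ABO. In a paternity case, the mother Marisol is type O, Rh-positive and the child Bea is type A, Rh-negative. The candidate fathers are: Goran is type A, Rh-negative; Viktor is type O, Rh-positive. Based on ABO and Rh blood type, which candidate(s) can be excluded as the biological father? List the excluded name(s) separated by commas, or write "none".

Viktor

A candidate is excluded only if no genotype consistent with his phenotype could produce a type A, Rh-negative child with a type O, Rh-positive mother.
Viktor (type O, Rh+): no genotype consistent with that phenotype can produce a type-A Rh- child with a type-O mother.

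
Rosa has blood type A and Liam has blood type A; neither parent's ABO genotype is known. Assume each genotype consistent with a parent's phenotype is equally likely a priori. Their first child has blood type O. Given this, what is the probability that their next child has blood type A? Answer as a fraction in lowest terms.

3/4

Possible genotypes: Rosa ∈ {I^A I^A, I^A i}; Liam ∈ {I^A I^A, I^A i}.
Weight each parental genotype pair by prior × P(type-O child):
  I^A i × I^A i: posterior weight 1; P(next child type A) = 3/4.
Weighted sum = 3/4.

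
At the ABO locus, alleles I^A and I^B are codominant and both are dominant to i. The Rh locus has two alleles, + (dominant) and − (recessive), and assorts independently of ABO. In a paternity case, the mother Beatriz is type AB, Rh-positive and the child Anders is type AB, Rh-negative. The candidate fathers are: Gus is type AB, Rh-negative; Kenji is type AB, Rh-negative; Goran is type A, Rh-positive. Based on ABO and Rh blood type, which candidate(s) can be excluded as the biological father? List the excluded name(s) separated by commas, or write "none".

none

A candidate is excluded only if no genotype consistent with his phenotype could produce a type AB, Rh-negative child with a type AB, Rh-positive mother.
Every candidate has at least one consistent genotype combination, so none can be excluded.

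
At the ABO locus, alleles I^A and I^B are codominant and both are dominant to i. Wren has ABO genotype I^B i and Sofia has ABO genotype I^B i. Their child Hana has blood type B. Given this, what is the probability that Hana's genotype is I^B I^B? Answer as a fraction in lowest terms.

1/3

Cross I^B i × I^B i → 1/4 I^B I^B, 1/2 I^B i, 1/4 i i.
Type-B genotypes among offspring: I^B I^B (1/4), I^B i (1/2); total 3/4.
P(I^B I^B | type B) = (1/4) / (3/4) = 1/3.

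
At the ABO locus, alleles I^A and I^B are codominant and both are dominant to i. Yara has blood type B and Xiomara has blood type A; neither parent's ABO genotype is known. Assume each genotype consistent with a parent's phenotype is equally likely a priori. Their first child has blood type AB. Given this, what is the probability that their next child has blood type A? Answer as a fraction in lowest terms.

5/36

Possible genotypes: Yara ∈ {I^B I^B, I^B i}; Xiomara ∈ {I^A I^A, I^A i}.
Weight each parental genotype pair by prior × P(type-AB child):
  I^B I^B × I^A I^A: posterior weight 4/9; P(next child type A) = 0.
  I^B I^B × I^A i: posterior weight 2/9; P(next child type A) = 0.
  I^B i × I^A I^A: posterior weight 2/9; P(next child type A) = 1/2.
  I^B i × I^A i: posterior weight 1/9; P(next child type A) = 1/4.
Weighted sum = 5/36.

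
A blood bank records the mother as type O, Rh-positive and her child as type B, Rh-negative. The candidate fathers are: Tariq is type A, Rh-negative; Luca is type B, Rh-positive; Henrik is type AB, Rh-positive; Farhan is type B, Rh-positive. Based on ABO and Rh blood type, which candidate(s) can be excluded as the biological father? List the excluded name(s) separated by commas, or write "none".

A candidate is excluded only if no genotype consistent with his phenotype could produce a type B, Rh-negative child with a type O, Rh-positive mother.
Tariq (type A, Rh-): no genotype consistent with that phenotype can produce a type-B Rh- child with a type-O mother.

Tariq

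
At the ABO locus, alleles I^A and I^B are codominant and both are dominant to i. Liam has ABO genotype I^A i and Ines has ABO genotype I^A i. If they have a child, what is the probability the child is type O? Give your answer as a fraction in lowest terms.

1/4

ABO cross I^A i × I^A i → offspring phenotypes: 1/4 O, 3/4 A.
So P(type O) = 1/4.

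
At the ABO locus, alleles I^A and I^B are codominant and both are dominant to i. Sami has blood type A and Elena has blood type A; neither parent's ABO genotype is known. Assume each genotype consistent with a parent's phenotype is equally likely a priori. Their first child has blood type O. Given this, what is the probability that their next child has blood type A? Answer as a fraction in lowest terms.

Possible genotypes: Sami ∈ {I^A I^A, I^A i}; Elena ∈ {I^A I^A, I^A i}.
Weight each parental genotype pair by prior × P(type-O child):
  I^A i × I^A i: posterior weight 1; P(next child type A) = 3/4.
Weighted sum = 3/4.

3/4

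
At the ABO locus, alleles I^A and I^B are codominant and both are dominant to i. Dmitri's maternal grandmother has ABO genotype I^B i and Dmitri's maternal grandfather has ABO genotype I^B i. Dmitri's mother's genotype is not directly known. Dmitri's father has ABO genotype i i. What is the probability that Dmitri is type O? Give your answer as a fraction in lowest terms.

1/2

Dmitri's mother's ABO genotype from I^B i × I^B i: 1/4 I^B I^B, 1/2 I^B i, 1/4 i i.
Crossing each possibility with the father i i and summing P(type O): 1/4·0 + 1/2·1/2 + 1/4·1 = 1/2.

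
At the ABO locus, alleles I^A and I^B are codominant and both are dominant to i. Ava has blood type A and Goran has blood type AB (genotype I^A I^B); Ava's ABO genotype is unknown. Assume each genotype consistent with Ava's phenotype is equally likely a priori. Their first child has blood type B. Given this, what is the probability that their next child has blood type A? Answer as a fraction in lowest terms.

Possible genotypes: Ava ∈ {I^A I^A, I^A i}; Goran ∈ {I^A I^B}.
Weight each parental genotype pair by prior × P(type-B child):
  I^A i × I^A I^B: posterior weight 1; P(next child type A) = 1/2.
Weighted sum = 1/2.

1/2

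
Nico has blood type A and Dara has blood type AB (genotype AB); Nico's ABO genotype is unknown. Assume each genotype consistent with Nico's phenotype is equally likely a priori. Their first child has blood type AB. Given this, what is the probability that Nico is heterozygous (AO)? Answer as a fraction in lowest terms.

1/3

Possible genotypes: Nico ∈ {AA, AO}; Dara ∈ {AB}.
Weight each parental genotype pair by prior × P(type-AB child):
  AA × AB: posterior weight 2/3.
  AO × AB: posterior weight 1/3.
Sum the posterior weight over pairs where Nico is AO: 1/3.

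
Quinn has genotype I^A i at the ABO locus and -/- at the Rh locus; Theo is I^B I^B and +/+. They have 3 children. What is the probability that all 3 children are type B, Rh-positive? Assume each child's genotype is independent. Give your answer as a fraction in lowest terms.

ABO cross I^A i × I^B I^B → 1/2 B, 1/2 AB.
Rh cross -/- × +/+ → 1 Rh+; so P(type B, Rh-positive) = 1/2 × 1 = 1/2 per child.
All 3 independent: (1/2)^3 = 1/8.

1/8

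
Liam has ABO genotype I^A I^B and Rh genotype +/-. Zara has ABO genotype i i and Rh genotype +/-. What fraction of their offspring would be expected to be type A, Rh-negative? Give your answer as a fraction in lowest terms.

ABO cross I^A I^B × i i → offspring phenotypes: 1/2 A, 1/2 B.
Rh cross +/- × +/- → 3/4 Rh+, 1/4 Rh-.
Independent loci: P(type A, Rh-negative) = 1/2 × 1/4 = 1/8.

1/8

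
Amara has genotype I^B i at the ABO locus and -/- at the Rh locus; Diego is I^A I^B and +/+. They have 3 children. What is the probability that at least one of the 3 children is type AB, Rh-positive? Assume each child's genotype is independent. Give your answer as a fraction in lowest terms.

37/64

ABO cross I^B i × I^A I^B → 1/4 A, 1/2 B, 1/4 AB.
Rh cross -/- × +/+ → 1 Rh+; so P(type AB, Rh-positive) = 1/4 × 1 = 1/4 per child.
P(none) = (3/4)^3 = 27/64; P(at least one) = 1 − 27/64 = 37/64.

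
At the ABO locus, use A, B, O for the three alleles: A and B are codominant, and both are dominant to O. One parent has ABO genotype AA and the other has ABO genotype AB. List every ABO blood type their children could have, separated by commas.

Gametes from AA × AB give offspring ABO genotypes AA, AB, i.e. phenotypes A, AB.

A, AB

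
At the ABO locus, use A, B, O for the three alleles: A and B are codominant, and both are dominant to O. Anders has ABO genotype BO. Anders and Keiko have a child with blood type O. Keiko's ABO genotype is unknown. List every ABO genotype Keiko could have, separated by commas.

AO, BO, OO

For each candidate genotype of Keiko, check whether crossing it with BO can produce every observed child phenotype.
  AA → possible child types {A, AB} ✗
  AB → possible child types {A, B, AB} ✗
  AO → possible child types {O, A, B, AB} ✓
  BB → possible child types {B} ✗
  BO → possible child types {O, B} ✓
  OO → possible child types {O, B} ✓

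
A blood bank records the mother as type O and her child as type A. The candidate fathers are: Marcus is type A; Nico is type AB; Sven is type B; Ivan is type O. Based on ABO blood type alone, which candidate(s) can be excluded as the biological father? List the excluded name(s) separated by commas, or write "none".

A candidate is excluded only if no genotype consistent with his phenotype could produce a type A child with a type O mother.
Sven (type B): no genotype consistent with that phenotype can produce a type-A child with a type-O mother.
Ivan (type O): no genotype consistent with that phenotype can produce a type-A child with a type-O mother.

Sven, Ivan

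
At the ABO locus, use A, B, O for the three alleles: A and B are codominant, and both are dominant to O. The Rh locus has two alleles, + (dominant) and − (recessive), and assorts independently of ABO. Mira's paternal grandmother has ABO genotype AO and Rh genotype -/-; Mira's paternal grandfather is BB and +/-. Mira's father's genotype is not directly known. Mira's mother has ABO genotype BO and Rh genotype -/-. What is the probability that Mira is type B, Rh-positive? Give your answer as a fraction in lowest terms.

5/32

Mira's father's ABO genotype from AO × BB: 1/2 AB, 1/2 BO.
Crossing each possibility with the mother BO and summing P(type B): 1/2·1/2 + 1/2·3/4 = 5/8.
Similarly for Rh via the father's Rh distribution: P(Rh+) = 1/4.
Independent loci: 5/8 × 1/4 = 5/32.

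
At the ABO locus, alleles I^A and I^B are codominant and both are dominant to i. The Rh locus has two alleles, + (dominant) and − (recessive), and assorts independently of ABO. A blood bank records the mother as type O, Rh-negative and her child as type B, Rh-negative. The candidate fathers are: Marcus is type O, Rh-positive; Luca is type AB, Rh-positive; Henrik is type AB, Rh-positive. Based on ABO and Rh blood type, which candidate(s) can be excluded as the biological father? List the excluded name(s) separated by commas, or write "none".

Marcus

A candidate is excluded only if no genotype consistent with his phenotype could produce a type B, Rh-negative child with a type O, Rh-negative mother.
Marcus (type O, Rh+): no genotype consistent with that phenotype can produce a type-B Rh- child with a type-O mother.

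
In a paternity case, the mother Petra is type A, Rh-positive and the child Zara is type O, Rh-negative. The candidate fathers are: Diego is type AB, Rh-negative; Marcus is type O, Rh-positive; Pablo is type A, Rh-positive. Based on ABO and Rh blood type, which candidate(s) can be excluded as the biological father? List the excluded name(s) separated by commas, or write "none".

Diego

A candidate is excluded only if no genotype consistent with his phenotype could produce a type O, Rh-negative child with a type A, Rh-positive mother.
Diego (type AB, Rh-): no genotype consistent with that phenotype can produce a type-O Rh- child with a type-A mother.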